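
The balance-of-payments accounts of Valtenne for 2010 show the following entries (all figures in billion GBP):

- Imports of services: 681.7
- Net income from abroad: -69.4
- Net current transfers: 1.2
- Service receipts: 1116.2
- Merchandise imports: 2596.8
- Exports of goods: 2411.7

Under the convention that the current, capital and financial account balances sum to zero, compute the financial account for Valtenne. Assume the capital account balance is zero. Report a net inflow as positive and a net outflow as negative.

Goods balance = 2411.7 - 2596.8 = -185.1
Services balance = 1116.2 - 681.7 = 434.5
Trade balance (goods + services) = -185.1 + 434.5 = 249.4
Net primary income = -69.4
Net secondary income = 1.2
Current account = 249.4 + (-69.4) + 1.2 = 181.2
Financial account = -(181.2) = -181.2

-181.2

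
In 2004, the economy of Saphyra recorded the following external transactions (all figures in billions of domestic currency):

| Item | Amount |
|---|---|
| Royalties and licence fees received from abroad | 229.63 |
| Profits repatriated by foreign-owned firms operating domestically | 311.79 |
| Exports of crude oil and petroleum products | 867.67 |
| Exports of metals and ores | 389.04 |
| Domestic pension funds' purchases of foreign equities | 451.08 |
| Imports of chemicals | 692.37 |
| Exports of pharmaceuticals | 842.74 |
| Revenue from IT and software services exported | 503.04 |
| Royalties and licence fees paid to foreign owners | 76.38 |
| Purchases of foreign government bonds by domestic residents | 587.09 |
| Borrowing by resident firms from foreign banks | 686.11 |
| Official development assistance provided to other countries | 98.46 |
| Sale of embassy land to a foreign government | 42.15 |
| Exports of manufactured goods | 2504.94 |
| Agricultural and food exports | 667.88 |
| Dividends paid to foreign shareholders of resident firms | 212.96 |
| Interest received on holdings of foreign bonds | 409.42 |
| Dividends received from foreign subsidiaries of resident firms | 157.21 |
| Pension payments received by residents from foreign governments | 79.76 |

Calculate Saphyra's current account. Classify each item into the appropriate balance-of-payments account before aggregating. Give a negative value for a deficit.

Goods: 867.67 + 842.74 - 692.37 + 2504.94 + 667.88 + 389.04 = 4579.90
Services: -76.38 + 503.04 + 229.63 = 656.29
Primary income: -212.96 + 409.42 + 157.21 - 311.79 = 41.88
Secondary income: 79.76 - 98.46 = -18.70
Current account = 4579.90 + 656.29 + 41.88 + (-18.70) = 5259.37
(Excluded from the current account — financial account: domestic pension funds' purchases of foreign equities 451.08, purchases of foreign government bonds by domestic residents 587.09, borrowing by resident firms from foreign banks 686.11; capital account: sale of embassy land to a foreign government 42.15.)

5259.37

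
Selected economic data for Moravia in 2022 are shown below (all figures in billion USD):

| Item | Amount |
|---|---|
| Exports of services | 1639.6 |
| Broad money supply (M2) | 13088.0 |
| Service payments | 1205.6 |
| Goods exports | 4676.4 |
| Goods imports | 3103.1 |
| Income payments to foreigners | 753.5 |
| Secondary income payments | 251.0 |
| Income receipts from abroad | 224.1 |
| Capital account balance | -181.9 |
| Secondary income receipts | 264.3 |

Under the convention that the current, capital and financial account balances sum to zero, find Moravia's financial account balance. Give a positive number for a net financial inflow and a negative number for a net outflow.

Goods balance = 4676.4 - 3103.1 = 1573.3
Services balance = 1639.6 - 1205.6 = 434.0
Trade balance (goods + services) = 1573.3 + 434.0 = 2007.3
Net primary income = 224.1 - 753.5 = -529.4
Net secondary income = 264.3 - 251.0 = 13.3
Current account = 2007.3 + (-529.4) + 13.3 = 1491.2
Financial account = -(1491.2 + (-181.9)) = -1309.3

-1309.3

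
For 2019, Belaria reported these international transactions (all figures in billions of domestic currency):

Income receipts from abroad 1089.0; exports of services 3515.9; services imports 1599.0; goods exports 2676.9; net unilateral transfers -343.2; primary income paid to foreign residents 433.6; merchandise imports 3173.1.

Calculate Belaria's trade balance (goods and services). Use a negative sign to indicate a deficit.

1420.7

Goods balance = 2676.9 - 3173.1 = -496.2
Services balance = 3515.9 - 1599.0 = 1916.9
Trade balance (goods + services) = -496.2 + 1916.9 = 1420.7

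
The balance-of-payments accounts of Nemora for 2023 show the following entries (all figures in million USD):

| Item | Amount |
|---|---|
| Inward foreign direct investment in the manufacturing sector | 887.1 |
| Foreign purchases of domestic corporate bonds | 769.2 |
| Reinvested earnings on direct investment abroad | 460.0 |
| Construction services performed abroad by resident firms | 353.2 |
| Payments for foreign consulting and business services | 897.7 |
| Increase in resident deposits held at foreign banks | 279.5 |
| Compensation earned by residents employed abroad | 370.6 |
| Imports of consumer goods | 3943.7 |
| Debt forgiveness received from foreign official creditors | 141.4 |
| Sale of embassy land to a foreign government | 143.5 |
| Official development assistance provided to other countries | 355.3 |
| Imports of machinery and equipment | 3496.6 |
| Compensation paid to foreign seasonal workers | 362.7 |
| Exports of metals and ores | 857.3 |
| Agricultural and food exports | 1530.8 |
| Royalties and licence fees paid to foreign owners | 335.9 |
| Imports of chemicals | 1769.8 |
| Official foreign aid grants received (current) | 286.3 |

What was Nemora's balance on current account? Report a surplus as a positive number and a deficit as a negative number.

-7303.5

Goods: -3496.6 + 857.3 - 1769.8 - 3943.7 + 1530.8 = -6822.0
Services: -897.7 + 353.2 - 335.9 = -880.4
Primary income: 460.0 - 362.7 + 370.6 = 467.9
Secondary income: 286.3 - 355.3 = -69.0
Current account = (-6822.0) + (-880.4) + 467.9 + (-69.0) = -7303.5
(Excluded from the current account — financial account: inward foreign direct investment in the manufacturing sector 887.1, foreign purchases of domestic corporate bonds 769.2, increase in resident deposits held at foreign banks 279.5; capital account: debt forgiveness received from foreign official creditors 141.4, sale of embassy land to a foreign government 143.5.)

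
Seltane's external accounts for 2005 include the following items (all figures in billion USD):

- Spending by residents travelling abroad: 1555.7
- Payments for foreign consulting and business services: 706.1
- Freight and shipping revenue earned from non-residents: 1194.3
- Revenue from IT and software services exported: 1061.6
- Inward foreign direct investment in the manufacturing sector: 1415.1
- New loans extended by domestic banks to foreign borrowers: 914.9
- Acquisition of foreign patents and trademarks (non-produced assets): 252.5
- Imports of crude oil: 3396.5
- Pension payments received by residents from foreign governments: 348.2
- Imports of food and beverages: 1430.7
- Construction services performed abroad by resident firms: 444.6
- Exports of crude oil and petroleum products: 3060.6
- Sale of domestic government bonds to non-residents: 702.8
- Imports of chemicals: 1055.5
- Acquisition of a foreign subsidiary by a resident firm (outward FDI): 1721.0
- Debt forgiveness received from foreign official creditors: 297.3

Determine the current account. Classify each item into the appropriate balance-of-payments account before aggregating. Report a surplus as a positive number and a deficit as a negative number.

-2035.2

Goods: 3060.6 - 3396.5 - 1055.5 - 1430.7 = -2822.1
Services: 1061.6 - 706.1 + 444.6 - 1555.7 + 1194.3 = 438.7
Secondary income: 348.2
Current account = (-2822.1) + 438.7 + 348.2 = -2035.2
(Excluded from the current account — financial account: inward foreign direct investment in the manufacturing sector 1415.1, new loans extended by domestic banks to foreign borrowers 914.9, sale of domestic government bonds to non-residents 702.8, acquisition of a foreign subsidiary by a resident firm (outward FDI) 1721.0; capital account: acquisition of foreign patents and trademarks (non-produced assets) 252.5, debt forgiveness received from foreign official creditors 297.3.)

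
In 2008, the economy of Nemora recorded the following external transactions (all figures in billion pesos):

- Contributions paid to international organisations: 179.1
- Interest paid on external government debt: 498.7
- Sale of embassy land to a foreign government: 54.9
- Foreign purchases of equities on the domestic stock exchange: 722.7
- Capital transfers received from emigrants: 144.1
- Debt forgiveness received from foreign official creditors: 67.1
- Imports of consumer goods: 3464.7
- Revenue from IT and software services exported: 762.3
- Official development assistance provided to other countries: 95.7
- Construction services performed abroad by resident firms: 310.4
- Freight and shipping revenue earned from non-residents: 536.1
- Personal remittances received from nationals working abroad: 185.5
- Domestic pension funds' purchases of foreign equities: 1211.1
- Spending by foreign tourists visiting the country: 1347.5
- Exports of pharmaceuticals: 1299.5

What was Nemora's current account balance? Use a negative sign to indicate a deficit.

Goods: 1299.5 - 3464.7 = -2165.2
Services: 1347.5 + 762.3 + 536.1 + 310.4 = 2956.3
Primary income: -498.7
Secondary income: -179.1 + 185.5 - 95.7 = -89.3
Current account = (-2165.2) + 2956.3 + (-498.7) + (-89.3) = 203.1
(Excluded from the current account — capital account: sale of embassy land to a foreign government 54.9, capital transfers received from emigrants 144.1, debt forgiveness received from foreign official creditors 67.1; financial account: foreign purchases of equities on the domestic stock exchange 722.7, domestic pension funds' purchases of foreign equities 1211.1.)

203.1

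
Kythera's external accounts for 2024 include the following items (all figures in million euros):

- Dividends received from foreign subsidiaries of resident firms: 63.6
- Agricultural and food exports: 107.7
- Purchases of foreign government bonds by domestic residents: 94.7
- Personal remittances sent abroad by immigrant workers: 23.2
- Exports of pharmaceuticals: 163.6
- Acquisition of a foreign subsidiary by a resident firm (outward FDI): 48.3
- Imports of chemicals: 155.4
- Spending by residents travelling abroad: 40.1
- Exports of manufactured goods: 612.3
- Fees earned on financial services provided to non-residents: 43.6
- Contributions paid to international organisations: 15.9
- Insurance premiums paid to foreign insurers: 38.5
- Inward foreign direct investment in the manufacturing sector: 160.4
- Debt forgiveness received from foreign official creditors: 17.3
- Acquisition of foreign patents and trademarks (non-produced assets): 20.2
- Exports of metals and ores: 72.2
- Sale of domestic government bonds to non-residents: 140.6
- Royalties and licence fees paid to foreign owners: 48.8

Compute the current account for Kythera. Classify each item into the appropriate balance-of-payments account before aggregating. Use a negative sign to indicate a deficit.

741.1

Goods: 163.6 - 155.4 + 107.7 + 612.3 + 72.2 = 800.4
Services: -38.5 - 40.1 + 43.6 - 48.8 = -83.8
Primary income: 63.6
Secondary income: -23.2 - 15.9 = -39.1
Current account = 800.4 + (-83.8) + 63.6 + (-39.1) = 741.1
(Excluded from the current account — financial account: purchases of foreign government bonds by domestic residents 94.7, acquisition of a foreign subsidiary by a resident firm (outward FDI) 48.3, inward foreign direct investment in the manufacturing sector 160.4, sale of domestic government bonds to non-residents 140.6; capital account: debt forgiveness received from foreign official creditors 17.3, acquisition of foreign patents and trademarks (non-produced assets) 20.2.)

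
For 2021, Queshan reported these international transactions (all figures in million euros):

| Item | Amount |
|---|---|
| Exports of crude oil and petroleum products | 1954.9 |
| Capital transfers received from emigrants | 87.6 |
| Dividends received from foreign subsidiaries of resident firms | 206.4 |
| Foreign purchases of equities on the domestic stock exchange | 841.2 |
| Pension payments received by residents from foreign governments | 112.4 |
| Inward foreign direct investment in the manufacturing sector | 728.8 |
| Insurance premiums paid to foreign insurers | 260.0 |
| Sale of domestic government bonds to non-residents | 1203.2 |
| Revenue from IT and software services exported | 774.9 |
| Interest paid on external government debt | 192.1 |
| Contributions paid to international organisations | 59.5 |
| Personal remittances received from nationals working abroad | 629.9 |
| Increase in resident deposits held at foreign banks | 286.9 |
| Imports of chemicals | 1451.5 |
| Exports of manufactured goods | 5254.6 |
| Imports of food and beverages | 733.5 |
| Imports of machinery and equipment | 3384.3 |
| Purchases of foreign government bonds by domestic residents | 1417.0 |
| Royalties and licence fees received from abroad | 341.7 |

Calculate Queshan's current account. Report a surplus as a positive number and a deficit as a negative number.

3193.9

Goods: -1451.5 + 5254.6 - 3384.3 + 1954.9 - 733.5 = 1640.2
Services: 341.7 + 774.9 - 260.0 = 856.6
Primary income: 206.4 - 192.1 = 14.3
Secondary income: -59.5 + 112.4 + 629.9 = 682.8
Current account = 1640.2 + 856.6 + 14.3 + 682.8 = 3193.9
(Excluded from the current account — capital account: capital transfers received from emigrants 87.6; financial account: foreign purchases of equities on the domestic stock exchange 841.2, inward foreign direct investment in the manufacturing sector 728.8, sale of domestic government bonds to non-residents 1203.2, increase in resident deposits held at foreign banks 286.9, purchases of foreign government bonds by domestic residents 1417.0.)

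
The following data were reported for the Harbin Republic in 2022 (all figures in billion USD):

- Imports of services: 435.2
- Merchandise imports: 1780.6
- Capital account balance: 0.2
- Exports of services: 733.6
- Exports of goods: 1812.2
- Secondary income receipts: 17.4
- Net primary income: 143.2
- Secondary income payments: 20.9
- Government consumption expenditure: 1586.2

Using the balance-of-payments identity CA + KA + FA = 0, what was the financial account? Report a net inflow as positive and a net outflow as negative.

Goods balance = 1812.2 - 1780.6 = 31.6
Services balance = 733.6 - 435.2 = 298.4
Trade balance (goods + services) = 31.6 + 298.4 = 330.0
Net primary income = 143.2
Net secondary income = 17.4 - 20.9 = -3.5
Current account = 330.0 + 143.2 + (-3.5) = 469.7
Financial account = -(469.7 + 0.2) = -469.9

-469.9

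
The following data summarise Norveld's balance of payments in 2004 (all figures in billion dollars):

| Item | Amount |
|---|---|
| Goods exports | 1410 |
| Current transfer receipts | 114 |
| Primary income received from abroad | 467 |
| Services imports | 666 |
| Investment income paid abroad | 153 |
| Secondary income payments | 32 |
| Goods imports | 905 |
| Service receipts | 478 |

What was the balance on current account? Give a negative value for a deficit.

713

Goods balance = 1410 - 905 = 505
Services balance = 478 - 666 = -188
Trade balance (goods + services) = 505 + (-188) = 317
Net primary income = 467 - 153 = 314
Net secondary income = 114 - 32 = 82
Current account = 317 + 314 + 82 = 713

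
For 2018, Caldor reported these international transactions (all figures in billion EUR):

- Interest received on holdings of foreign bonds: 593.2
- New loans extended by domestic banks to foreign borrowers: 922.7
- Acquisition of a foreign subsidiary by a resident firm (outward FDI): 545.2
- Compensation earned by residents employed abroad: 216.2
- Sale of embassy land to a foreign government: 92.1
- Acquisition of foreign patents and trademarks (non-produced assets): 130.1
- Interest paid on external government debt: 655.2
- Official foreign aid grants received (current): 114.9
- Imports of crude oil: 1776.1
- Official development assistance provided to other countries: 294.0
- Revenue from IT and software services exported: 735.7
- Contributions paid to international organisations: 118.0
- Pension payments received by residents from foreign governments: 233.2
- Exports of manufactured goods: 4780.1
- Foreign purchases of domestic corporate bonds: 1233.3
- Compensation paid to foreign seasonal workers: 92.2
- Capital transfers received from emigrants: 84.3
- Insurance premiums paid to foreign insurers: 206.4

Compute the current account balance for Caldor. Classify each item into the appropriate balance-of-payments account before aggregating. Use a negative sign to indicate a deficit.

Goods: 4780.1 - 1776.1 = 3004.0
Services: 735.7 - 206.4 = 529.3
Primary income: -655.2 + 593.2 - 92.2 + 216.2 = 62.0
Secondary income: 233.2 - 294.0 + 114.9 - 118.0 = -63.9
Current account = 3004.0 + 529.3 + 62.0 + (-63.9) = 3531.4
(Excluded from the current account — financial account: new loans extended by domestic banks to foreign borrowers 922.7, acquisition of a foreign subsidiary by a resident firm (outward FDI) 545.2, foreign purchases of domestic corporate bonds 1233.3; capital account: sale of embassy land to a foreign government 92.1, acquisition of foreign patents and trademarks (non-produced assets) 130.1, capital transfers received from emigrants 84.3.)

3531.4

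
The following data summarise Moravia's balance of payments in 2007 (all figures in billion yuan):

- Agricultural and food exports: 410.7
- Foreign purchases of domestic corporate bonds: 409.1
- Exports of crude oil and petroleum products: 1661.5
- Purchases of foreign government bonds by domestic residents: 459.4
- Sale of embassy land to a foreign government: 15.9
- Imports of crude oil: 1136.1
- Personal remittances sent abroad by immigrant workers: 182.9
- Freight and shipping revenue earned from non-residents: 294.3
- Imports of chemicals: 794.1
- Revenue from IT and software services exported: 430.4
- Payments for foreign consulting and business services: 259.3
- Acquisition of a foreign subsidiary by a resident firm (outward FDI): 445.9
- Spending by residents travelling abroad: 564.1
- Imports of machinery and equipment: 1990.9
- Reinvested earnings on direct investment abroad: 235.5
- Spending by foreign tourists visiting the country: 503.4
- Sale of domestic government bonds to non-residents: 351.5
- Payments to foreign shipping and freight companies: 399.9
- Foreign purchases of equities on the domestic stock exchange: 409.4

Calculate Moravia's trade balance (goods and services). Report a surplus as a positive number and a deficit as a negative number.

Goods: -794.1 - 1136.1 + 1661.5 - 1990.9 + 410.7 = -1848.9
Services: 294.3 - 399.9 - 259.3 - 564.1 + 503.4 + 430.4 = 4.8
Trade balance = -1848.9 + 4.8 = -1844.1
(Excluded from the trade balance — financial account: foreign purchases of domestic corporate bonds 409.1, purchases of foreign government bonds by domestic residents 459.4, acquisition of a foreign subsidiary by a resident firm (outward FDI) 445.9, sale of domestic government bonds to non-residents 351.5, foreign purchases of equities on the domestic stock exchange 409.4; capital account: sale of embassy land to a foreign government 15.9; secondary income: personal remittances sent abroad by immigrant workers 182.9; primary income: reinvested earnings on direct investment abroad 235.5.)

-1844.1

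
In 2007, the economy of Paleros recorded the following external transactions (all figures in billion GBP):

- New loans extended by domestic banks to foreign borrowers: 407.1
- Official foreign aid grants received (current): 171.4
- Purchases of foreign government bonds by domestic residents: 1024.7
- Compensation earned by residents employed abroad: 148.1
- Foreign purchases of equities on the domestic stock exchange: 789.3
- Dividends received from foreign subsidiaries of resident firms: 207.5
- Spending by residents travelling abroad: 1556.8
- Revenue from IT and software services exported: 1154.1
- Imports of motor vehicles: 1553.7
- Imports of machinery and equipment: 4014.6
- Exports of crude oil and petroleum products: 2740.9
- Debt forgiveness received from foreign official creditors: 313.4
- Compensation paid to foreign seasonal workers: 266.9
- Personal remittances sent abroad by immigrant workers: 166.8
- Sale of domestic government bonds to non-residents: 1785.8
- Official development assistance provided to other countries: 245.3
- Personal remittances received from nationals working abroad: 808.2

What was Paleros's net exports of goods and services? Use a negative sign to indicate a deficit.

Goods: -1553.7 + 2740.9 - 4014.6 = -2827.4
Services: 1154.1 - 1556.8 = -402.7
Trade balance = -2827.4 + (-402.7) = -3230.1
(Excluded from the trade balance — financial account: new loans extended by domestic banks to foreign borrowers 407.1, purchases of foreign government bonds by domestic residents 1024.7, foreign purchases of equities on the domestic stock exchange 789.3, sale of domestic government bonds to non-residents 1785.8; secondary income: official foreign aid grants received (current) 171.4, personal remittances sent abroad by immigrant workers 166.8, official development assistance provided to other countries 245.3, personal remittances received from nationals working abroad 808.2; primary income: compensation earned by residents employed abroad 148.1, dividends received from foreign subsidiaries of resident firms 207.5, compensation paid to foreign seasonal workers 266.9; capital account: debt forgiveness received from foreign official creditors 313.4.)

-3230.1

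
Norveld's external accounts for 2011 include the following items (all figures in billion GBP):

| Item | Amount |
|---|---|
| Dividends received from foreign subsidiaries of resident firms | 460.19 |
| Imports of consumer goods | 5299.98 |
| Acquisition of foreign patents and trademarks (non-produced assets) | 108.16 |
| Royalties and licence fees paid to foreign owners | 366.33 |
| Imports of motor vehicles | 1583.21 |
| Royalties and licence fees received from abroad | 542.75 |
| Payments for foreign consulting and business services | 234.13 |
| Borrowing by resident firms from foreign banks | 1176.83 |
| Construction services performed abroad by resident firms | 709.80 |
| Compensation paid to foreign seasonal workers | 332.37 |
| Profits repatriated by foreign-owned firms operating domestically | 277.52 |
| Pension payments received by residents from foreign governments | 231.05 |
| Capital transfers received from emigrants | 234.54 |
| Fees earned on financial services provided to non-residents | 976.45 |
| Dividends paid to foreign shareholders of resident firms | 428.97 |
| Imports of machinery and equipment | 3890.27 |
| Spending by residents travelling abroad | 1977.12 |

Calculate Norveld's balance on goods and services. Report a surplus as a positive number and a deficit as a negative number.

-11122.04

Goods: -1583.21 - 5299.98 - 3890.27 = -10773.46
Services: 709.80 - 1977.12 + 542.75 - 234.13 - 366.33 + 976.45 = -348.58
Trade balance = -10773.46 + (-348.58) = -11122.04
(Excluded from the trade balance — primary income: dividends received from foreign subsidiaries of resident firms 460.19, compensation paid to foreign seasonal workers 332.37, profits repatriated by foreign-owned firms operating domestically 277.52, dividends paid to foreign shareholders of resident firms 428.97; capital account: acquisition of foreign patents and trademarks (non-produced assets) 108.16, capital transfers received from emigrants 234.54; financial account: borrowing by resident firms from foreign banks 1176.83; secondary income: pension payments received by residents from foreign governments 231.05.)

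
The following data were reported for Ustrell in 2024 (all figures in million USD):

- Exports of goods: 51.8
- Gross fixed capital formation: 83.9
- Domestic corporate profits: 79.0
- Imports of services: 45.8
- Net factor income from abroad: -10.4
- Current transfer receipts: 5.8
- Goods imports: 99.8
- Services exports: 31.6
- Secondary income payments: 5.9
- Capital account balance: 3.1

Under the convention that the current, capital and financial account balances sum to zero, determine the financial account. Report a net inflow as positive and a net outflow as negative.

69.6

Goods balance = 51.8 - 99.8 = -48.0
Services balance = 31.6 - 45.8 = -14.2
Trade balance (goods + services) = -48.0 + (-14.2) = -62.2
Net primary income = -10.4
Net secondary income = 5.8 - 5.9 = -0.1
Current account = -62.2 + (-10.4) + (-0.1) = -72.7
Financial account = -(-72.7 + 3.1) = 69.6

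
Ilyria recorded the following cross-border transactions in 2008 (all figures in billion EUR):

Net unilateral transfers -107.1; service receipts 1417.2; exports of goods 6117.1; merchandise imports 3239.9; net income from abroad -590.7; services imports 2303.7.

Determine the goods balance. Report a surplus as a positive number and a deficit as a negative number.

2877.2

Goods balance = 6117.1 - 3239.9 = 2877.2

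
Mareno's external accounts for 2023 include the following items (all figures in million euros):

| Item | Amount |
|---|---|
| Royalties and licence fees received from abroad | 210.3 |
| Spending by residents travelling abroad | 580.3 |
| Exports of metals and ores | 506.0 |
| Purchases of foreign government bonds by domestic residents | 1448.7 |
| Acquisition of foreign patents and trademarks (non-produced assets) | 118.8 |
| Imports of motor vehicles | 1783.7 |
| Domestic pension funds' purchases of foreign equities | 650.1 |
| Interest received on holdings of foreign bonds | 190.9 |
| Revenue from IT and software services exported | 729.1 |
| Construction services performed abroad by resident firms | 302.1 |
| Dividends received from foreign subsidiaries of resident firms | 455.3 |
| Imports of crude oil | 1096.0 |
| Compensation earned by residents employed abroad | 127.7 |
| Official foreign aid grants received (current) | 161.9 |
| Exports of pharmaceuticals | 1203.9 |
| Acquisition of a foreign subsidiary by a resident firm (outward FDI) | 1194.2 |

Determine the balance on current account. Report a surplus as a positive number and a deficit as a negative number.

Goods: -1096.0 - 1783.7 + 506.0 + 1203.9 = -1169.8
Services: -580.3 + 729.1 + 302.1 + 210.3 = 661.2
Primary income: 455.3 + 190.9 + 127.7 = 773.9
Secondary income: 161.9
Current account = (-1169.8) + 661.2 + 773.9 + 161.9 = 427.2
(Excluded from the current account — financial account: purchases of foreign government bonds by domestic residents 1448.7, domestic pension funds' purchases of foreign equities 650.1, acquisition of a foreign subsidiary by a resident firm (outward FDI) 1194.2; capital account: acquisition of foreign patents and trademarks (non-produced assets) 118.8.)

427.2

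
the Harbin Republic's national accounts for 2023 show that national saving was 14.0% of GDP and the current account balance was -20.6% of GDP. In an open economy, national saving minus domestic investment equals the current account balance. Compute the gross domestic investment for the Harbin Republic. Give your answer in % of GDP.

I = S - CA = 14.0 - (-20.6) = 34.6

34.6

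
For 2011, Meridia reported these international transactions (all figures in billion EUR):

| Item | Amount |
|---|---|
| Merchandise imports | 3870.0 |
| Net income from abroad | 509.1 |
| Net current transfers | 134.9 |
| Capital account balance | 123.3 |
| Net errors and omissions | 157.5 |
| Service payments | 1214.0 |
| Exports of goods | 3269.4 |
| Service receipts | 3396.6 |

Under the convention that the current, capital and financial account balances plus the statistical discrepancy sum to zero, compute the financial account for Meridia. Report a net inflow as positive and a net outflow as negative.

Goods balance = 3269.4 - 3870.0 = -600.6
Services balance = 3396.6 - 1214.0 = 2182.6
Trade balance (goods + services) = -600.6 + 2182.6 = 1582.0
Net primary income = 509.1
Net secondary income = 134.9
Current account = 1582.0 + 509.1 + 134.9 = 2226.0
Financial account = -(2226.0 + 123.3 + 157.5) = -2506.8

-2506.8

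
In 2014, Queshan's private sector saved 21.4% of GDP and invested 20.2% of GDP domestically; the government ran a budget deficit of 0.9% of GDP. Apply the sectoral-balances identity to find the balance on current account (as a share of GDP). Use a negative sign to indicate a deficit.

By the sectoral-balances identity, CA = (S_private - I) + (T - G).
Private balance = 21.4 - 20.2 = 1.2
Government balance (T - G) = -0.9
CA = 1.2 + (-0.9) = 0.3

0.3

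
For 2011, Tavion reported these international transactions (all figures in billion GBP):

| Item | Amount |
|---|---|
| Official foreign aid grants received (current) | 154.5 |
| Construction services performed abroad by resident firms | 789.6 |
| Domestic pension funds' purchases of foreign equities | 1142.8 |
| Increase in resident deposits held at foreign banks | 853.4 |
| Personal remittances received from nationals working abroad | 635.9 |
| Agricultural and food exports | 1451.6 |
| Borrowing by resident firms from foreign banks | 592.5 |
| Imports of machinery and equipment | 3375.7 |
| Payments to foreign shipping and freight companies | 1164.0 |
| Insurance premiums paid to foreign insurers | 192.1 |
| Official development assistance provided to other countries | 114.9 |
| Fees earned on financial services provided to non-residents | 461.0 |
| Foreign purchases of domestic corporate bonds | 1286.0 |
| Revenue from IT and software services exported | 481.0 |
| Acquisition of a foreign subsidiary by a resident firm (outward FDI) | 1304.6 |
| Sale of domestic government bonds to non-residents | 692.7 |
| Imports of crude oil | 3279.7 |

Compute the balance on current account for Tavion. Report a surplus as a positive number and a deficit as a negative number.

-4152.8

Goods: -3279.7 - 3375.7 + 1451.6 = -5203.8
Services: 481.0 - 192.1 - 1164.0 + 461.0 + 789.6 = 375.5
Secondary income: 154.5 + 635.9 - 114.9 = 675.5
Current account = (-5203.8) + 375.5 + 675.5 = -4152.8
(Excluded from the current account — financial account: domestic pension funds' purchases of foreign equities 1142.8, increase in resident deposits held at foreign banks 853.4, borrowing by resident firms from foreign banks 592.5, foreign purchases of domestic corporate bonds 1286.0, acquisition of a foreign subsidiary by a resident firm (outward FDI) 1304.6, sale of domestic government bonds to non-residents 692.7.)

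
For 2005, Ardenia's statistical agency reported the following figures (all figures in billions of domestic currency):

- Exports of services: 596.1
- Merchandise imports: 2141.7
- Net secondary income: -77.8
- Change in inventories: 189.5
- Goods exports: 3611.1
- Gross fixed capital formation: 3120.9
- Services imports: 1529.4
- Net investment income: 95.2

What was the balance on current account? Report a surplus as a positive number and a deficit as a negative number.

553.5

Goods balance = 3611.1 - 2141.7 = 1469.4
Services balance = 596.1 - 1529.4 = -933.3
Trade balance (goods + services) = 1469.4 + (-933.3) = 536.1
Net primary income = 95.2
Net secondary income = -77.8
Current account = 536.1 + 95.2 + (-77.8) = 553.5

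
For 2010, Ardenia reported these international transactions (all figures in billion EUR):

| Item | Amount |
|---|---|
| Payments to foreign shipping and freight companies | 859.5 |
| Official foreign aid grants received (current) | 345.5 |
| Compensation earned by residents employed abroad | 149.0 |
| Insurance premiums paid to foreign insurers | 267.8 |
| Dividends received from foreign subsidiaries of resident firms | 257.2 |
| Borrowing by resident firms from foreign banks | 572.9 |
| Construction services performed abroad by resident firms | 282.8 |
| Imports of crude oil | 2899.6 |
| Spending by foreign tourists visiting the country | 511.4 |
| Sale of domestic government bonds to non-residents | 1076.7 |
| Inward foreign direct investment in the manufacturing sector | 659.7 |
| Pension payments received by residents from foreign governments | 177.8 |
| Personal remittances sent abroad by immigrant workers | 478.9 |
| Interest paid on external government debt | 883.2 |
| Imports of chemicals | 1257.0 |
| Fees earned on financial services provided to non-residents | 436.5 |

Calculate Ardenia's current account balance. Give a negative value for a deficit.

-4485.8

Goods: -1257.0 - 2899.6 = -4156.6
Services: 282.8 + 436.5 + 511.4 - 267.8 - 859.5 = 103.4
Primary income: 257.2 - 883.2 + 149.0 = -477.0
Secondary income: -478.9 + 345.5 + 177.8 = 44.4
Current account = (-4156.6) + 103.4 + (-477.0) + 44.4 = -4485.8
(Excluded from the current account — financial account: borrowing by resident firms from foreign banks 572.9, sale of domestic government bonds to non-residents 1076.7, inward foreign direct investment in the manufacturing sector 659.7.)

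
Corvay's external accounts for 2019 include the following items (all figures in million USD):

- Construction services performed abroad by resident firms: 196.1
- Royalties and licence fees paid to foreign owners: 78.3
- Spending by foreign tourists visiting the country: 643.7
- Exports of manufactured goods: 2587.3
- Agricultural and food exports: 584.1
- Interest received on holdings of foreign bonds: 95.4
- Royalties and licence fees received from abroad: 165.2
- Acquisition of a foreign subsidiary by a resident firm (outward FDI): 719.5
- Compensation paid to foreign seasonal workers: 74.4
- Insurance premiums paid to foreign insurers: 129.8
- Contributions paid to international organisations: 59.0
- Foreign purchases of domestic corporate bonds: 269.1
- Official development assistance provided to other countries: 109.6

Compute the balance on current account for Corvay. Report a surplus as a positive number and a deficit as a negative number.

3820.7

Goods: 584.1 + 2587.3 = 3171.4
Services: -129.8 - 78.3 + 196.1 + 165.2 + 643.7 = 796.9
Primary income: -74.4 + 95.4 = 21.0
Secondary income: -59.0 - 109.6 = -168.6
Current account = 3171.4 + 796.9 + 21.0 + (-168.6) = 3820.7
(Excluded from the current account — financial account: acquisition of a foreign subsidiary by a resident firm (outward FDI) 719.5, foreign purchases of domestic corporate bonds 269.1.)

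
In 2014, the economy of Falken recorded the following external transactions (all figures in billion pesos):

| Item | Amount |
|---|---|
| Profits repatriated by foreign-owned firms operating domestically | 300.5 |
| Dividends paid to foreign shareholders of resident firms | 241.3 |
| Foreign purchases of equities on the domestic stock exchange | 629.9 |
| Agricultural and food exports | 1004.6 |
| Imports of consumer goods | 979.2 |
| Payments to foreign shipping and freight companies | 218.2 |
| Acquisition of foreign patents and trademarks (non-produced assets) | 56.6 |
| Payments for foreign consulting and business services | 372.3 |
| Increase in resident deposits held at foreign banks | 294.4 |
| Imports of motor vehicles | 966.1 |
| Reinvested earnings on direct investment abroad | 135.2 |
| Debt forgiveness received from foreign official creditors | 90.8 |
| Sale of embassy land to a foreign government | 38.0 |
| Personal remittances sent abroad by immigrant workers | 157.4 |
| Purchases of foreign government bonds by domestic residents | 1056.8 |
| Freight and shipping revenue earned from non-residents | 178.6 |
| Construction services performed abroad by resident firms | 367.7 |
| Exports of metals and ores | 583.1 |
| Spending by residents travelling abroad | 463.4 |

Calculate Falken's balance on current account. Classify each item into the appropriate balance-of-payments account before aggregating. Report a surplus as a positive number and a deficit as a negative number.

-1429.2

Goods: -979.2 + 583.1 - 966.1 + 1004.6 = -357.6
Services: -218.2 + 178.6 - 372.3 - 463.4 + 367.7 = -507.6
Primary income: -300.5 + 135.2 - 241.3 = -406.6
Secondary income: -157.4
Current account = (-357.6) + (-507.6) + (-406.6) + (-157.4) = -1429.2
(Excluded from the current account — financial account: foreign purchases of equities on the domestic stock exchange 629.9, increase in resident deposits held at foreign banks 294.4, purchases of foreign government bonds by domestic residents 1056.8; capital account: acquisition of foreign patents and trademarks (non-produced assets) 56.6, debt forgiveness received from foreign official creditors 90.8, sale of embassy land to a foreign government 38.0.)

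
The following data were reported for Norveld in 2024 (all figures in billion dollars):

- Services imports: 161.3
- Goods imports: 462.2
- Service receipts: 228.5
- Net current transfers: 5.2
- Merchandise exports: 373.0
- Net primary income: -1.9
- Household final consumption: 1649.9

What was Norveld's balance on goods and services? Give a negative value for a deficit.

Goods balance = 373.0 - 462.2 = -89.2
Services balance = 228.5 - 161.3 = 67.2
Trade balance (goods + services) = -89.2 + 67.2 = -22.0

-22.0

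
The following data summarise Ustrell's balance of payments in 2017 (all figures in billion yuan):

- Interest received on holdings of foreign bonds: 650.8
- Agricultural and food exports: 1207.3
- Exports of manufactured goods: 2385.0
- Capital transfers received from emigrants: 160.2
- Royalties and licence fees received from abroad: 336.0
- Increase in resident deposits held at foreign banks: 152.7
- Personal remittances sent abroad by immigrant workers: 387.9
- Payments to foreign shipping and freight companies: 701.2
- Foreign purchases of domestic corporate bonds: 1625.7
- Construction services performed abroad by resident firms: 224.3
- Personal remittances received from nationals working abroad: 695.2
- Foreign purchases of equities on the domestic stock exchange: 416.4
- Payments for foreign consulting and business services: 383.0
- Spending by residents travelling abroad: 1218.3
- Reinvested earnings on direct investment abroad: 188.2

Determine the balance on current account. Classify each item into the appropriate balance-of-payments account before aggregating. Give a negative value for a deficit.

Goods: 1207.3 + 2385.0 = 3592.3
Services: 336.0 - 383.0 - 701.2 + 224.3 - 1218.3 = -1742.2
Primary income: 650.8 + 188.2 = 839.0
Secondary income: 695.2 - 387.9 = 307.3
Current account = 3592.3 + (-1742.2) + 839.0 + 307.3 = 2996.4
(Excluded from the current account — capital account: capital transfers received from emigrants 160.2; financial account: increase in resident deposits held at foreign banks 152.7, foreign purchases of domestic corporate bonds 1625.7, foreign purchases of equities on the domestic stock exchange 416.4.)

2996.4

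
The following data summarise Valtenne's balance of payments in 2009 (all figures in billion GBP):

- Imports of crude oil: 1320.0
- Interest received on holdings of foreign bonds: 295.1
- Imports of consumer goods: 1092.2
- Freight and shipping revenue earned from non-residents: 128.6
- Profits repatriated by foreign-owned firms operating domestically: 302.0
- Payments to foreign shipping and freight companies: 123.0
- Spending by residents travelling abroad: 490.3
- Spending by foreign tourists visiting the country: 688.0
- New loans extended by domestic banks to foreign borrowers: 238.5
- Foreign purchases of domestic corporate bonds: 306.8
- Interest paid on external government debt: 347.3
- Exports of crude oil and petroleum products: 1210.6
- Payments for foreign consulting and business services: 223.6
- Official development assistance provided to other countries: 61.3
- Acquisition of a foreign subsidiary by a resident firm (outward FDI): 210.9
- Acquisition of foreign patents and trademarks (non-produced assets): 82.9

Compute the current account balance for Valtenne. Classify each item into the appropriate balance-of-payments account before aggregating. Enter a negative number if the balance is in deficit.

-1637.4

Goods: -1320.0 - 1092.2 + 1210.6 = -1201.6
Services: 688.0 - 123.0 + 128.6 - 223.6 - 490.3 = -20.3
Primary income: 295.1 - 347.3 - 302.0 = -354.2
Secondary income: -61.3
Current account = (-1201.6) + (-20.3) + (-354.2) + (-61.3) = -1637.4
(Excluded from the current account — financial account: new loans extended by domestic banks to foreign borrowers 238.5, foreign purchases of domestic corporate bonds 306.8, acquisition of a foreign subsidiary by a resident firm (outward FDI) 210.9; capital account: acquisition of foreign patents and trademarks (non-produced assets) 82.9.)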